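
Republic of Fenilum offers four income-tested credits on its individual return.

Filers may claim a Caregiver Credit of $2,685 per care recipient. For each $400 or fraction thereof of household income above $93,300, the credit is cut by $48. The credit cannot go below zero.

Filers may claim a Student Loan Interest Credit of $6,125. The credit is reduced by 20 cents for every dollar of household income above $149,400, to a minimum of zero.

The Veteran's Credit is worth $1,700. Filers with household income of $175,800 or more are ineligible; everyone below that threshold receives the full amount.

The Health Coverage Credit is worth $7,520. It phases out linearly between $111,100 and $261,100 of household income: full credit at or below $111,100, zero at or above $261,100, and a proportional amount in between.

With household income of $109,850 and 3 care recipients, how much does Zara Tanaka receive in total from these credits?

$21,384

Caregiver Credit: base = 3 × $2,685 = $8,055. income exceeds $93,300 by $16,550, which is 42 full-or-partial $400 increments; reduction = 42 × $48 = $2,016, leaving $6,039.
Student Loan Interest Credit: $109,850 is at or below the $149,400 threshold, so the full $6,125 applies.
Veteran's Credit: $109,850 is below the $175,800 cutoff, so the full $1,700 applies.
Health Coverage Credit: $109,850 is at or below the $111,100 threshold, so the full $7,520 applies.
Total: $6,039 + $6,125 + $1,700 + $7,520 = $21,384.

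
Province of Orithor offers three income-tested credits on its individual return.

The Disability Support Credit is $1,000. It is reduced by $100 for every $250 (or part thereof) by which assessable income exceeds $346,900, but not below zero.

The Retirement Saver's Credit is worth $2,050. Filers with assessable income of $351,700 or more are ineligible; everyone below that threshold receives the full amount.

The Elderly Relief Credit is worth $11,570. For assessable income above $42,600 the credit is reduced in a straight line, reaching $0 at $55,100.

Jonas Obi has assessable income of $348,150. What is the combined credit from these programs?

Disability Support Credit: income exceeds $346,900 by $1,250, which is 5 full-or-partial $250 increments; reduction = 5 × $100 = $500, leaving $500.
Retirement Saver's Credit: $348,150 is below the $351,700 cutoff, so the full $2,050 applies.
Elderly Relief Credit: $348,150 is at or above $55,100, so the credit is $0.
Total: $500 + $2,050 + $0 = $2,550.

$2,550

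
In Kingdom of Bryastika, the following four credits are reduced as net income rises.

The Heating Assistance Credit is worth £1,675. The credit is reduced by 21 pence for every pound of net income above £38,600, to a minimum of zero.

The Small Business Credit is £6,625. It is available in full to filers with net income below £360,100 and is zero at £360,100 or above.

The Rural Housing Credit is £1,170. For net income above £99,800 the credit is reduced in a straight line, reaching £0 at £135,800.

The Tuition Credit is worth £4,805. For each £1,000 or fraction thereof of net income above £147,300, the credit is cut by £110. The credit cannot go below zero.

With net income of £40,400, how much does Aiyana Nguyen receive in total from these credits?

£13,897

Heating Assistance Credit: 21% of the £1,800 excess over £38,600 is £378; credit = £1,675 − £378 = £1,297.
Small Business Credit: £40,400 is below the £360,100 cutoff, so the full £6,625 applies.
Rural Housing Credit: £40,400 is at or below the £99,800 threshold, so the full £1,170 applies.
Tuition Credit: £40,400 is at or below the £147,300 threshold, so the full £4,805 applies.
Total: £1,297 + £6,625 + £1,170 + £4,805 = £13,897.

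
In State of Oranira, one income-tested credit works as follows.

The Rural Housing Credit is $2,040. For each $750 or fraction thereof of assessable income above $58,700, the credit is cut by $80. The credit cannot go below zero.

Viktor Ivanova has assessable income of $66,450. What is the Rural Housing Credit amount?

$1,160

Rural Housing Credit: income exceeds $58,700 by $7,750, which is 11 full-or-partial $750 increments; reduction = 11 × $80 = $880, leaving $1,160.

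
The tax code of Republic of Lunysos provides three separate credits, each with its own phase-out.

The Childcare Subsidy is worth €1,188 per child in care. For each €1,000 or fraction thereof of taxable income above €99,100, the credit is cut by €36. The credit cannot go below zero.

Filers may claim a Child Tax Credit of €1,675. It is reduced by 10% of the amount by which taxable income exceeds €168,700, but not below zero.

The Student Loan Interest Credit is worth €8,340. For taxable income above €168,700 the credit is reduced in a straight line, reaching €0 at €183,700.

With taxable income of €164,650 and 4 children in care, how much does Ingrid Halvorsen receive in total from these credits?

Childcare Subsidy: base = 4 × €1,188 = €4,752. income exceeds €99,100 by €65,550, which is 66 full-or-partial €1,000 increments; reduction = 66 × €36 = €2,376, leaving €2,376.
Child Tax Credit: €164,650 is at or below the €168,700 threshold, so the full €1,675 applies.
Student Loan Interest Credit: €164,650 is at or below the €168,700 threshold, so the full €8,340 applies.
Total: €2,376 + €1,675 + €8,340 = €12,391.

€12,391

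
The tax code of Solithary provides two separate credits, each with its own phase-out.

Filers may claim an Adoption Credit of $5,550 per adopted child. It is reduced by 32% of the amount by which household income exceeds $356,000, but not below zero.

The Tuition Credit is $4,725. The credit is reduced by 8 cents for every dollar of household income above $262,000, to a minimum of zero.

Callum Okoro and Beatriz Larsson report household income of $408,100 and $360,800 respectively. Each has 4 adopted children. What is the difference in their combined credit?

Callum ($408,100): Adoption Credit: base = 4 × $5,550 = $22,200. 32% of the $52,100 excess over $356,000 is $16,672; credit = $22,200 − $16,672 = $5,528. Tuition Credit: 8% of the $146,100 excess over $262,000 is $11,688 ≥ base, so the credit is $0. total $5,528 + $0 = $5,528
Beatriz ($360,800): Adoption Credit: base = 4 × $5,550 = $22,200. 32% of the $4,800 excess over $356,000 is $1,536; credit = $22,200 − $1,536 = $20,664. Tuition Credit: 8% of the $98,800 excess over $262,000 is $7,904 ≥ base, so the credit is $0. total $20,664 + $0 = $20,664
Difference: |$5,528 − $20,664| = $15,136.

$15,136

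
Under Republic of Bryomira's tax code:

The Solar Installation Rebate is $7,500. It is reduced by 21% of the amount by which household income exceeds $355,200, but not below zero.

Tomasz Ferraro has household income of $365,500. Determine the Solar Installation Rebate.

Solar Installation Rebate: 21% of the $10,300 excess over $355,200 is $2,163; credit = $7,500 − $2,163 = $5,337.

$5,337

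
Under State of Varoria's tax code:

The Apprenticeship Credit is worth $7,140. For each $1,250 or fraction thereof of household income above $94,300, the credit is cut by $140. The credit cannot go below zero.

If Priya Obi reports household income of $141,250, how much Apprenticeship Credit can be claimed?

$1,820

Apprenticeship Credit: income exceeds $94,300 by $46,950, which is 38 full-or-partial $1,250 increments; reduction = 38 × $140 = $5,320, leaving $1,820.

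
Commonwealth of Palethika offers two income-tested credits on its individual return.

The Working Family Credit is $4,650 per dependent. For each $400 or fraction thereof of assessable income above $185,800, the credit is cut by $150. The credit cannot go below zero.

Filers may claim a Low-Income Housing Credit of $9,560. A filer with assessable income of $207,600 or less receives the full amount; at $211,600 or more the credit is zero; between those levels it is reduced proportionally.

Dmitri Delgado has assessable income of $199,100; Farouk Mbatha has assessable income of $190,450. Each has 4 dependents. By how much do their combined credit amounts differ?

$3,300

Dmitri ($199,100): Working Family Credit: base = 4 × $4,650 = $18,600. income exceeds $185,800 by $13,300, which is 34 full-or-partial $400 increments; reduction = 34 × $150 = $5,100, leaving $13,500. Low-Income Housing Credit: $199,100 is at or below the $207,600 threshold, so the full $9,560 applies. total $13,500 + $9,560 = $23,060
Farouk ($190,450): Working Family Credit: base = 4 × $4,650 = $18,600. income exceeds $185,800 by $4,650, which is 12 full-or-partial $400 increments; reduction = 12 × $150 = $1,800, leaving $16,800. Low-Income Housing Credit: $190,450 is at or below the $207,600 threshold, so the full $9,560 applies. total $16,800 + $9,560 = $26,360
Difference: |$23,060 − $26,360| = $3,300.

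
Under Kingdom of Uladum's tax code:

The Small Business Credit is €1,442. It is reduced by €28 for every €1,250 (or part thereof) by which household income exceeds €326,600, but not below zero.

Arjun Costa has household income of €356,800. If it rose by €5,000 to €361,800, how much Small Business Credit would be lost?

At €356,800 — income exceeds €326,600 by €30,200, which is 25 full-or-partial €1,250 increments; reduction = 25 × €28 = €700, leaving €742.
At €361,800 — income exceeds €326,600 by €35,200, which is 29 full-or-partial €1,250 increments; reduction = 29 × €28 = €812, leaving €630.
Lost: €742 − €630 = €112.

€112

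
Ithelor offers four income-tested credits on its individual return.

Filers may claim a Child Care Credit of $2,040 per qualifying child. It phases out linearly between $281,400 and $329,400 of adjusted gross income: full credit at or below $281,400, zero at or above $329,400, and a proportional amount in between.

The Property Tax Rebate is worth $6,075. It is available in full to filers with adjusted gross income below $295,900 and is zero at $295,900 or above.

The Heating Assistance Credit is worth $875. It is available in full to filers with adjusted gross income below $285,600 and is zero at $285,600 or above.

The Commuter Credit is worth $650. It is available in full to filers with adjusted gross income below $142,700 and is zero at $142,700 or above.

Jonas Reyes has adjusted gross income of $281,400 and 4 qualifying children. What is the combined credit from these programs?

$15,110

Child Care Credit: base = 4 × $2,040 = $8,160. $281,400 is at or below the $281,400 threshold, so the full $8,160 applies.
Property Tax Rebate: $281,400 is below the $295,900 cutoff, so the full $6,075 applies.
Heating Assistance Credit: $281,400 is below the $285,600 cutoff, so the full $875 applies.
Commuter Credit: $281,400 meets or exceeds the $142,700 cutoff, so the credit is $0.
Total: $8,160 + $6,075 + $875 + $0 = $15,110.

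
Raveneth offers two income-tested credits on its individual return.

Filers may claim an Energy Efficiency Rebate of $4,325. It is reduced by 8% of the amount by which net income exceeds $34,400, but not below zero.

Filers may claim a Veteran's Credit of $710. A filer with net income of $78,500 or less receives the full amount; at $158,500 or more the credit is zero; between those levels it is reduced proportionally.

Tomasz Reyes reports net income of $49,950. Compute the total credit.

Energy Efficiency Rebate: 8% of the $15,550 excess over $34,400 is $1,244; credit = $4,325 − $1,244 = $3,081.
Veteran's Credit: $49,950 is at or below the $78,500 threshold, so the full $710 applies.
Total: $3,081 + $710 = $3,791.

$3,791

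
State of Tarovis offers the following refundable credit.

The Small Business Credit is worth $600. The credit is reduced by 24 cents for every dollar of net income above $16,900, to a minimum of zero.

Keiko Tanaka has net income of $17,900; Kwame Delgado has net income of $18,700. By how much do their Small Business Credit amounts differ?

$192

Keiko ($17,900): Small Business Credit: 24% of the $1,000 excess over $16,900 is $240; credit = $600 − $240 = $360.
Kwame ($18,700): Small Business Credit: 24% of the $1,800 excess over $16,900 is $432; credit = $600 − $432 = $168.
Difference: |$360 − $168| = $192.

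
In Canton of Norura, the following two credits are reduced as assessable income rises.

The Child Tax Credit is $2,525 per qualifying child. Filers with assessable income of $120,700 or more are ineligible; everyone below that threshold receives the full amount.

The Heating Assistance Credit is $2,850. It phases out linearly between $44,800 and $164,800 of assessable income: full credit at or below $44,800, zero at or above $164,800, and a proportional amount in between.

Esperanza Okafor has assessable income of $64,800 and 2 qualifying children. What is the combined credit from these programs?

$7,425

Child Tax Credit: base = 2 × $2,525 = $5,050. $64,800 is below the $120,700 cutoff, so the full $5,050 applies.
Heating Assistance Credit: $64,800 is $20,000 into a $120,000 phase-out range, leaving 100,000/120,000 of the credit: $2,850 × 100,000/120,000 = $2,375.
Total: $5,050 + $2,375 = $7,425.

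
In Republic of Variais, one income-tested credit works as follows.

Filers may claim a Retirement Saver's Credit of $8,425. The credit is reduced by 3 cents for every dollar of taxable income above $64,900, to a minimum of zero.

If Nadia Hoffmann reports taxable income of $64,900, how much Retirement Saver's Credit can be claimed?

$8,425

Retirement Saver's Credit: $64,900 is at or below the $64,900 threshold, so the full $8,425 applies.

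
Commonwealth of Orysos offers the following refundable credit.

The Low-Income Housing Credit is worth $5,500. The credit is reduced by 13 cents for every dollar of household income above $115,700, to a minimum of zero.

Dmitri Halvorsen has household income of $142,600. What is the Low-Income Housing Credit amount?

$2,003

Low-Income Housing Credit: 13% of the $26,900 excess over $115,700 is $3,497; credit = $5,500 − $3,497 = $2,003.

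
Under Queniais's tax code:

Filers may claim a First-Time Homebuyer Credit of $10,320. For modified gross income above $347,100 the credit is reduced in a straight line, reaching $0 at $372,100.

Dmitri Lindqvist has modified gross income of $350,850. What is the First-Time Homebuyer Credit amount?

First-Time Homebuyer Credit: $350,850 is $3,750 into a $25,000 phase-out range, leaving 21,250/25,000 of the credit: $10,320 × 21,250/25,000 = $8,772.

$8,772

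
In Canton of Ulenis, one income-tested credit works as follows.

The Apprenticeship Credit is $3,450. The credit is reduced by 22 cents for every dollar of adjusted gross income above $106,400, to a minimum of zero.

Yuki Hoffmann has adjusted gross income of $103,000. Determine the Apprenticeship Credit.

$3,450

Apprenticeship Credit: $103,000 is at or below the $106,400 threshold, so the full $3,450 applies.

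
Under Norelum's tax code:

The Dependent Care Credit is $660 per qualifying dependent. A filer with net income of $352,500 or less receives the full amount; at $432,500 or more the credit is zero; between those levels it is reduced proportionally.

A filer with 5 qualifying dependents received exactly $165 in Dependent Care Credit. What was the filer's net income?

Full credit = 5 × $660 = $3,300.
$165 is 165/3,300 of the full $3,300, so 3,135/3,300 of the $80,000 range has been used: income = $352,500 + $80,000 × 3,135/3,300 = $428,500.

$428,500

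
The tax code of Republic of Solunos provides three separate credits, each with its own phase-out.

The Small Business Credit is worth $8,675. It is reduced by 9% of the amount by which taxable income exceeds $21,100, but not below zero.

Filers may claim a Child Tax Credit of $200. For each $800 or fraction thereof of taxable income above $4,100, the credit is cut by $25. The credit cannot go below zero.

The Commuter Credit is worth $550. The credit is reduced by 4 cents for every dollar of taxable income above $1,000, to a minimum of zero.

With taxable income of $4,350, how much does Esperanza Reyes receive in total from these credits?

$9,266

Small Business Credit: $4,350 is at or below the $21,100 threshold, so the full $8,675 applies.
Child Tax Credit: income exceeds $4,100 by $250, which is 1 full-or-partial $800 increment; reduction = 1 × $25 = $25, leaving $175.
Commuter Credit: 4% of the $3,350 excess over $1,000 is $134; credit = $550 − $134 = $416.
Total: $8,675 + $175 + $416 = $9,266.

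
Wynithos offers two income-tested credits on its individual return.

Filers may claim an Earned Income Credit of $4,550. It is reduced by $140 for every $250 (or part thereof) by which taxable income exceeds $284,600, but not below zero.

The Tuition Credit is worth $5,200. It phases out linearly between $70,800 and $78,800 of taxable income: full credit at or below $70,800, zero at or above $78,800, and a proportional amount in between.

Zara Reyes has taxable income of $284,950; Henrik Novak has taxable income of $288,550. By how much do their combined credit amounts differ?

$1,960

Zara ($284,950): Earned Income Credit: income exceeds $284,600 by $350, which is 2 full-or-partial $250 increments; reduction = 2 × $140 = $280, leaving $4,270. Tuition Credit: $284,950 is at or above $78,800, so the credit is $0. total $4,270 + $0 = $4,270
Henrik ($288,550): Earned Income Credit: income exceeds $284,600 by $3,950, which is 16 full-or-partial $250 increments; reduction = 16 × $140 = $2,240, leaving $2,310. Tuition Credit: $288,550 is at or above $78,800, so the credit is $0. total $2,310 + $0 = $2,310
Difference: |$4,270 − $2,310| = $1,960.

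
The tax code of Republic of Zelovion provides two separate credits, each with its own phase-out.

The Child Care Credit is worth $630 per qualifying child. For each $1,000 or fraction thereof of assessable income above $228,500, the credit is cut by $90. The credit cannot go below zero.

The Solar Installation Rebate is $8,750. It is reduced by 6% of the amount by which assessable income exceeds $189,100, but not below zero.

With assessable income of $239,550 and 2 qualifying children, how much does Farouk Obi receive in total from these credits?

Child Care Credit: base = 2 × $630 = $1,260. income exceeds $228,500 by $11,050, which is 12 full-or-partial $1,000 increments; reduction = 12 × $90 = $1,080, leaving $180.
Solar Installation Rebate: 6% of the $50,450 excess over $189,100 is $3,027; credit = $8,750 − $3,027 = $5,723.
Total: $180 + $5,723 = $5,903.

$5,903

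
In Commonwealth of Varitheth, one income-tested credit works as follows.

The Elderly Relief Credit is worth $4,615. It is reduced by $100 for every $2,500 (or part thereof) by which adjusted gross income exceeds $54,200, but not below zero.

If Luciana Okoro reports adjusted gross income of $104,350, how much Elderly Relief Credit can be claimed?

$2,515

Elderly Relief Credit: income exceeds $54,200 by $50,150, which is 21 full-or-partial $2,500 increments; reduction = 21 × $100 = $2,100, leaving $2,515.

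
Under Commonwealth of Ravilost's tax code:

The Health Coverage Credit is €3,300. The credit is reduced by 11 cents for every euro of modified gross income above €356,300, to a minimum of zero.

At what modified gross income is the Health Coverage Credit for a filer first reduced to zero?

The credit falls by 11% of each euro above €356,300, so it reaches zero when the excess is €3,300 / 11% = €30,000: income = €356,300 + €30,000 = €386,300.

€386,300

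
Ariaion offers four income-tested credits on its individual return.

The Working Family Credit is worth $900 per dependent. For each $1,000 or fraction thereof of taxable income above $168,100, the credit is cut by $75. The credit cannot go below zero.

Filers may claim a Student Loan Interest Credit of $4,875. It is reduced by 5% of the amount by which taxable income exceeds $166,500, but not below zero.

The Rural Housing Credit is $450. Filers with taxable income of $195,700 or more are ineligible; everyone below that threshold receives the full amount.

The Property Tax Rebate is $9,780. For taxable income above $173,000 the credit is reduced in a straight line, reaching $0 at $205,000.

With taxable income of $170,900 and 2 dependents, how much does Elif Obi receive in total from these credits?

Working Family Credit: base = 2 × $900 = $1,800. income exceeds $168,100 by $2,800, which is 3 full-or-partial $1,000 increments; reduction = 3 × $75 = $225, leaving $1,575.
Student Loan Interest Credit: 5% of the $4,400 excess over $166,500 is $220; credit = $4,875 − $220 = $4,655.
Rural Housing Credit: $170,900 is below the $195,700 cutoff, so the full $450 applies.
Property Tax Rebate: $170,900 is at or below the $173,000 threshold, so the full $9,780 applies.
Total: $1,575 + $4,655 + $450 + $9,780 = $16,460.

$16,460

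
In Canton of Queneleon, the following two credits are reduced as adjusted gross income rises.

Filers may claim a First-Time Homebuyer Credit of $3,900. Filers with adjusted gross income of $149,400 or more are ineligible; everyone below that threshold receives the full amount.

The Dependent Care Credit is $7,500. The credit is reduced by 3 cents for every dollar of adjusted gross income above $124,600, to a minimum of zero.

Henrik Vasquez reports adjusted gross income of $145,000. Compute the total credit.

First-Time Homebuyer Credit: $145,000 is below the $149,400 cutoff, so the full $3,900 applies.
Dependent Care Credit: 3% of the $20,400 excess over $124,600 is $612; credit = $7,500 − $612 = $6,888.
Total: $3,900 + $6,888 = $10,788.

$10,788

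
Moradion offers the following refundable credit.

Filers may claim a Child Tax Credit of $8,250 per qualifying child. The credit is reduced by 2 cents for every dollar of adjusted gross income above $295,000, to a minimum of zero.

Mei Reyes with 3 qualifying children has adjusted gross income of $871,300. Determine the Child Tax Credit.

Child Tax Credit: base = 3 × $8,250 = $24,750. 2% of the $576,300 excess over $295,000 is $11,526; credit = $24,750 − $11,526 = $13,224.

$13,224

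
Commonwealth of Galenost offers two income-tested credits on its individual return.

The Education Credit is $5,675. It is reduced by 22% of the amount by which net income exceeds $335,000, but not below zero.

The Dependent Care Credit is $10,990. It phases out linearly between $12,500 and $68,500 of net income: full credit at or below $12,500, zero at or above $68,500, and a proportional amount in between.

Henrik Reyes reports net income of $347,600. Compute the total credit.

$2,903

Education Credit: 22% of the $12,600 excess over $335,000 is $2,772; credit = $5,675 − $2,772 = $2,903.
Dependent Care Credit: $347,600 is at or above $68,500, so the credit is $0.
Total: $2,903 + $0 = $2,903.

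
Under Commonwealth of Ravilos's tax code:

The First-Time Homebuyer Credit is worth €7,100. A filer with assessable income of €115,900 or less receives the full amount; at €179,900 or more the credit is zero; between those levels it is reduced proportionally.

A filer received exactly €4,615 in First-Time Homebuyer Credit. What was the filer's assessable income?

€138,300

€4,615 is 4,615/7,100 of the full €7,100, so 2,485/7,100 of the €64,000 range has been used: income = €115,900 + €64,000 × 2,485/7,100 = €138,300.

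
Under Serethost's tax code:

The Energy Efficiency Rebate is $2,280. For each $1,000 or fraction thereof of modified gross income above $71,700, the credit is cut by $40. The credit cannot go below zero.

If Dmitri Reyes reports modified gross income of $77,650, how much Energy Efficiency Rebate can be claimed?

$2,040

Energy Efficiency Rebate: income exceeds $71,700 by $5,950, which is 6 full-or-partial $1,000 increments; reduction = 6 × $40 = $240, leaving $2,040.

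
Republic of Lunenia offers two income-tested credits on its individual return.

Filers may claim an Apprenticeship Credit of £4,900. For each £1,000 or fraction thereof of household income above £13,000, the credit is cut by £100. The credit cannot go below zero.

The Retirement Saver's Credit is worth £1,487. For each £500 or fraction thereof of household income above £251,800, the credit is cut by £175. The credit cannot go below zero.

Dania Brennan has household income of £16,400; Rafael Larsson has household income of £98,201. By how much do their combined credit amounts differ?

Dania (£16,400): Apprenticeship Credit: income exceeds £13,000 by £3,400, which is 4 full-or-partial £1,000 increments; reduction = 4 × £100 = £400, leaving £4,500. Retirement Saver's Credit: £16,400 is at or below the £251,800 threshold, so the full £1,487 applies. total £4,500 + £1,487 = £5,987
Rafael (£98,201): Apprenticeship Credit: income exceeds £13,000 by £85,201 → 86 increments × £100 = £8,600 ≥ base, so the credit is £0. Retirement Saver's Credit: £98,201 is at or below the £251,800 threshold, so the full £1,487 applies. total £0 + £1,487 = £1,487
Difference: |£5,987 − £1,487| = £4,500.

£4,500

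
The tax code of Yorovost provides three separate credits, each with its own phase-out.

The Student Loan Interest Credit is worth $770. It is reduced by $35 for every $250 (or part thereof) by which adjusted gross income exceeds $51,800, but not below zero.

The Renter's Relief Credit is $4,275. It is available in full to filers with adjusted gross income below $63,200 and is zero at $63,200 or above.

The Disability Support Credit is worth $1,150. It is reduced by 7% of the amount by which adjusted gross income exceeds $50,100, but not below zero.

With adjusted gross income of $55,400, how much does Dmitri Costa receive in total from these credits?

$5,299

Student Loan Interest Credit: income exceeds $51,800 by $3,600, which is 15 full-or-partial $250 increments; reduction = 15 × $35 = $525, leaving $245.
Renter's Relief Credit: $55,400 is below the $63,200 cutoff, so the full $4,275 applies.
Disability Support Credit: 7% of the $5,300 excess over $50,100 is $371; credit = $1,150 − $371 = $779.
Total: $245 + $4,275 + $779 = $5,299.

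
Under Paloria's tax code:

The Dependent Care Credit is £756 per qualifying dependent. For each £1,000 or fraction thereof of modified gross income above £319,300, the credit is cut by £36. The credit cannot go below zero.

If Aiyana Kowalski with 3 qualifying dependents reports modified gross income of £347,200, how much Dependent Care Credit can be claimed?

£1,260

Dependent Care Credit: base = 3 × £756 = £2,268. income exceeds £319,300 by £27,900, which is 28 full-or-partial £1,000 increments; reduction = 28 × £36 = £1,008, leaving £1,260.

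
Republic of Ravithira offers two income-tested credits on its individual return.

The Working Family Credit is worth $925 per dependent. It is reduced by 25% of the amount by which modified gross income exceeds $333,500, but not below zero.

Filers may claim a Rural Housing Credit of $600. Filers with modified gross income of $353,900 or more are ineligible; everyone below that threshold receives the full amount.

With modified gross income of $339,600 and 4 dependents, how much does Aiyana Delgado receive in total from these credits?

$2,775

Working Family Credit: base = 4 × $925 = $3,700. 25% of the $6,100 excess over $333,500 is $1,525; credit = $3,700 − $1,525 = $2,175.
Rural Housing Credit: $339,600 is below the $353,900 cutoff, so the full $600 applies.
Total: $2,175 + $600 = $2,775.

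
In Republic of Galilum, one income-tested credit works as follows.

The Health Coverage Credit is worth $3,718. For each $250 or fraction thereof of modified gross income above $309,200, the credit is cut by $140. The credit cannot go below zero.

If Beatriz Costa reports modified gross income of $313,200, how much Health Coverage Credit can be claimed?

Health Coverage Credit: income exceeds $309,200 by $4,000, which is 16 full-or-partial $250 increments; reduction = 16 × $140 = $2,240, leaving $1,478.

$1,478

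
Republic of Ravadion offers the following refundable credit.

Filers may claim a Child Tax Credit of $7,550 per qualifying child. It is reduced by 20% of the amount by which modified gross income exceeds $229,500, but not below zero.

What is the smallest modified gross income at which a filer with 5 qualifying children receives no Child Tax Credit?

$418,250

Full credit = 5 × $7,550 = $37,750.
The credit falls by 20% of each dollar above $229,500, so it reaches zero when the excess is $37,750 / 20% = $188,750: income = $229,500 + $188,750 = $418,250.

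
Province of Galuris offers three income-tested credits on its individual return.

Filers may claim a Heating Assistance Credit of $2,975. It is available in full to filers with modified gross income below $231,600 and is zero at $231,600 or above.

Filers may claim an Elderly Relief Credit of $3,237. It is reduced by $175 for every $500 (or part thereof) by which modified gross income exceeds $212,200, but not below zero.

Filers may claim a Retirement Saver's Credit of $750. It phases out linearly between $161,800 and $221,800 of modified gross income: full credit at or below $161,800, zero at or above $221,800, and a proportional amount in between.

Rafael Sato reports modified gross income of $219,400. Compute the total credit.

$3,617

Heating Assistance Credit: $219,400 is below the $231,600 cutoff, so the full $2,975 applies.
Elderly Relief Credit: income exceeds $212,200 by $7,200, which is 15 full-or-partial $500 increments; reduction = 15 × $175 = $2,625, leaving $612.
Retirement Saver's Credit: $219,400 is $57,600 into a $60,000 phase-out range, leaving 2,400/60,000 of the credit: $750 × 2,400/60,000 = $30.
Total: $2,975 + $612 + $30 = $3,617.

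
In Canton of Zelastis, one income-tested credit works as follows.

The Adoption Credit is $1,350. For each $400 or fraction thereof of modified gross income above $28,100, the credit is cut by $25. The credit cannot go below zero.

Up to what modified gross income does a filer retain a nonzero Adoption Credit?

After 53 increments the reduction is 53 × $25 = $1,325, leaving $25; one more increment wipes it out. Increment 53 ends at excess 53 × $400 = $21,200, so the highest qualifying income is $28,100 + $21,200 = $49,300.

$49,300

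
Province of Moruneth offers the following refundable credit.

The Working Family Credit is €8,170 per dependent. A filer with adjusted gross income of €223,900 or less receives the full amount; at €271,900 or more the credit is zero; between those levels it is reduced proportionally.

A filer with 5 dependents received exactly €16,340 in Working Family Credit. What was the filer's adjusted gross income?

Full credit = 5 × €8,170 = €40,850.
€16,340 is 16,340/40,850 of the full €40,850, so 24,510/40,850 of the €48,000 range has been used: income = €223,900 + €48,000 × 24,510/40,850 = €252,700.

€252,700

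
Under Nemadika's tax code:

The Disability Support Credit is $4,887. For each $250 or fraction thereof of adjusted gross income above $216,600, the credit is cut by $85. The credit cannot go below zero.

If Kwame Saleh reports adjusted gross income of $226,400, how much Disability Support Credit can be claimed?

Disability Support Credit: income exceeds $216,600 by $9,800, which is 40 full-or-partial $250 increments; reduction = 40 × $85 = $3,400, leaving $1,487.

$1,487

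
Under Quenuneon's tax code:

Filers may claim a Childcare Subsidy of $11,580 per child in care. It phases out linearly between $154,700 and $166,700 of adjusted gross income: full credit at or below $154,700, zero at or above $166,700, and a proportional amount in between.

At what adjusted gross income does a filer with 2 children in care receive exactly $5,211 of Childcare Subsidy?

Full credit = 2 × $11,580 = $23,160.
$5,211 is 5,211/23,160 of the full $23,160, so 17,949/23,160 of the $12,000 range has been used: income = $154,700 + $12,000 × 17,949/23,160 = $164,000.

$164,000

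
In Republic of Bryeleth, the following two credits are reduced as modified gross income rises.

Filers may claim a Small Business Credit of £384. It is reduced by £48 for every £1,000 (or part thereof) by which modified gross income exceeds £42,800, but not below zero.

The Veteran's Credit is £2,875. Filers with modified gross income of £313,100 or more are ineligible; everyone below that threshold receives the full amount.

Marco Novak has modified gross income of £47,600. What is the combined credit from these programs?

Small Business Credit: income exceeds £42,800 by £4,800, which is 5 full-or-partial £1,000 increments; reduction = 5 × £48 = £240, leaving £144.
Veteran's Credit: £47,600 is below the £313,100 cutoff, so the full £2,875 applies.
Total: £144 + £2,875 = £3,019.

£3,019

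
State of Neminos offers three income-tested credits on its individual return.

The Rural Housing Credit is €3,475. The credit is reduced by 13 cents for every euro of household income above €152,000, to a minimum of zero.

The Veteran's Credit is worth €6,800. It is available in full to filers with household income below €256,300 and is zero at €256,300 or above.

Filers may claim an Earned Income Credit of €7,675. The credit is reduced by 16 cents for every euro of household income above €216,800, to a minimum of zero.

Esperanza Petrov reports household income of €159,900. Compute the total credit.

Rural Housing Credit: 13% of the €7,900 excess over €152,000 is €1,027; credit = €3,475 − €1,027 = €2,448.
Veteran's Credit: €159,900 is below the €256,300 cutoff, so the full €6,800 applies.
Earned Income Credit: €159,900 is at or below the €216,800 threshold, so the full €7,675 applies.
Total: €2,448 + €6,800 + €7,675 = €16,923.

€16,923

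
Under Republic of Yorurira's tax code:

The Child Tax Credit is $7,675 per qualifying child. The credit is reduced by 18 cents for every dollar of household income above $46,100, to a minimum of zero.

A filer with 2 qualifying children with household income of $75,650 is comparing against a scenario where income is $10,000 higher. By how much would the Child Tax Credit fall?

$1,800

At $75,650 — base = 2 × $7,675 = $15,350. 18% of the $29,550 excess over $46,100 is $5,319; credit = $15,350 − $5,319 = $10,031.
At $85,650 — base = 2 × $7,675 = $15,350. 18% of the $39,550 excess over $46,100 is $7,119; credit = $15,350 − $7,119 = $8,231.
Lost: $10,031 − $8,231 = $1,800.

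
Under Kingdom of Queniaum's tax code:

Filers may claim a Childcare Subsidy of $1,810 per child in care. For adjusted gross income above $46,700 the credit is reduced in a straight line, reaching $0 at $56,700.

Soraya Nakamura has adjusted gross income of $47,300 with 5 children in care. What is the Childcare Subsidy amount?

$8,507

Childcare Subsidy: base = 5 × $1,810 = $9,050. $47,300 is $600 into a $10,000 phase-out range, leaving 9,400/10,000 of the credit: $9,050 × 9,400/10,000 = $8,507.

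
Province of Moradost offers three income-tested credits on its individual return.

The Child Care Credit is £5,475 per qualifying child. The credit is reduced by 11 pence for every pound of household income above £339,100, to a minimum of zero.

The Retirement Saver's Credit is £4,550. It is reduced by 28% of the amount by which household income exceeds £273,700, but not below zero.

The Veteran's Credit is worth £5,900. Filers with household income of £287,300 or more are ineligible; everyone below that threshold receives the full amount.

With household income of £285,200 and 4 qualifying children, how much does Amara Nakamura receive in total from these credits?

Child Care Credit: base = 4 × £5,475 = £21,900. £285,200 is at or below the £339,100 threshold, so the full £21,900 applies.
Retirement Saver's Credit: 28% of the £11,500 excess over £273,700 is £3,220; credit = £4,550 − £3,220 = £1,330.
Veteran's Credit: £285,200 is below the £287,300 cutoff, so the full £5,900 applies.
Total: £21,900 + £1,330 + £5,900 = £29,130.

£29,130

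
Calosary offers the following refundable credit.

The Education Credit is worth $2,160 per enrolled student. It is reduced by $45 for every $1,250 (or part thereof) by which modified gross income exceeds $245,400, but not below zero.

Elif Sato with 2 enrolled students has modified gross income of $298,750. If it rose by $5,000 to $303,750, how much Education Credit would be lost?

At $298,750 — base = 2 × $2,160 = $4,320. income exceeds $245,400 by $53,350, which is 43 full-or-partial $1,250 increments; reduction = 43 × $45 = $1,935, leaving $2,385.
At $303,750 — base = 2 × $2,160 = $4,320. income exceeds $245,400 by $58,350, which is 47 full-or-partial $1,250 increments; reduction = 47 × $45 = $2,115, leaving $2,205.
Lost: $2,385 − $2,205 = $180.

$180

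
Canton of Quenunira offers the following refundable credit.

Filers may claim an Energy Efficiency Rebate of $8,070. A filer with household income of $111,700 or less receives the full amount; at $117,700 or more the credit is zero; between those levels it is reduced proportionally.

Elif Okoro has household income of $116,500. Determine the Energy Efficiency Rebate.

$1,614

Energy Efficiency Rebate: $116,500 is $4,800 into a $6,000 phase-out range, leaving 1,200/6,000 of the credit: $8,070 × 1,200/6,000 = $1,614.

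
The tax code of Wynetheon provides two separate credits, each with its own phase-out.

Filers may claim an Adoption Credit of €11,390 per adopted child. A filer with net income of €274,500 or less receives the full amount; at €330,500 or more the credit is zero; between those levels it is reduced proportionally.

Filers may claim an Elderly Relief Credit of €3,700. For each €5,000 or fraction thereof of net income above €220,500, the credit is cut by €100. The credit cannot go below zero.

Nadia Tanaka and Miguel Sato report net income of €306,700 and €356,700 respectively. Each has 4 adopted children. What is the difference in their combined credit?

Nadia (€306,700): Adoption Credit: base = 4 × €11,390 = €45,560. €306,700 is €32,200 into a €56,000 phase-out range, leaving 23,800/56,000 of the credit: €45,560 × 23,800/56,000 = €19,363. Elderly Relief Credit: income exceeds €220,500 by €86,200, which is 18 full-or-partial €5,000 increments; reduction = 18 × €100 = €1,800, leaving €1,900. total €19,363 + €1,900 = €21,263
Miguel (€356,700): Adoption Credit: base = 4 × €11,390 = €45,560. €356,700 is at or above €330,500, so the credit is €0. Elderly Relief Credit: income exceeds €220,500 by €136,200, which is 28 full-or-partial €5,000 increments; reduction = 28 × €100 = €2,800, leaving €900. total €0 + €900 = €900
Difference: |€21,263 − €900| = €20,363.

€20,363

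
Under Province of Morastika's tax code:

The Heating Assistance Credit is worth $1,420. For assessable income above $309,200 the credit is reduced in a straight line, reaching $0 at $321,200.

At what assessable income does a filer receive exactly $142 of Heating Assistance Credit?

$142 is 142/1,420 of the full $1,420, so 1,278/1,420 of the $12,000 range has been used: income = $309,200 + $12,000 × 1,278/1,420 = $320,000.

$320,000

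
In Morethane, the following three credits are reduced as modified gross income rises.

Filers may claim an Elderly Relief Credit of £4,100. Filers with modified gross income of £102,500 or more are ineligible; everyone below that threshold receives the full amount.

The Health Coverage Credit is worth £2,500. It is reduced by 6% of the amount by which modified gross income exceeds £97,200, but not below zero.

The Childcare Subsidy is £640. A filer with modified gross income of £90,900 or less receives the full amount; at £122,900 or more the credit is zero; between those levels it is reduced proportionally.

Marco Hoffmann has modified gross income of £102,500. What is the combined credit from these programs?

£2,590

Elderly Relief Credit: £102,500 meets or exceeds the £102,500 cutoff, so the credit is £0.
Health Coverage Credit: 6% of the £5,300 excess over £97,200 is £318; credit = £2,500 − £318 = £2,182.
Childcare Subsidy: £102,500 is £11,600 into a £32,000 phase-out range, leaving 20,400/32,000 of the credit: £640 × 20,400/32,000 = £408.
Total: £0 + £2,182 + £408 = £2,590.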